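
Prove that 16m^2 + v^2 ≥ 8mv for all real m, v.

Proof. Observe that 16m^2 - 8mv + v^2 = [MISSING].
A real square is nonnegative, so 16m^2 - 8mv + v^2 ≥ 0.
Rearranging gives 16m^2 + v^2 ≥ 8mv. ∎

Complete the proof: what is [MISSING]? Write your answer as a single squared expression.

(4m - v)^2

The leading and trailing coefficients are 4^2 and 1^2, and 8 = 2·4·1, so the trinomial is (4m - v)^2.
Hence 16m^2 - 8mv + v^2 ≥ 0.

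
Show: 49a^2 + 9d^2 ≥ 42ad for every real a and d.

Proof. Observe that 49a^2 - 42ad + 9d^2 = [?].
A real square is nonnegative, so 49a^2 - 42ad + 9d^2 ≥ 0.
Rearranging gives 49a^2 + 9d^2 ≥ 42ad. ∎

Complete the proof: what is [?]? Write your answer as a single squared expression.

(7a - 3d)^2

The leading and trailing coefficients are 7^2 and 3^2, and 42 = 2·7·3, so the trinomial is (7a - 3d)^2.
Hence 49a^2 - 42ad + 9d^2 ≥ 0.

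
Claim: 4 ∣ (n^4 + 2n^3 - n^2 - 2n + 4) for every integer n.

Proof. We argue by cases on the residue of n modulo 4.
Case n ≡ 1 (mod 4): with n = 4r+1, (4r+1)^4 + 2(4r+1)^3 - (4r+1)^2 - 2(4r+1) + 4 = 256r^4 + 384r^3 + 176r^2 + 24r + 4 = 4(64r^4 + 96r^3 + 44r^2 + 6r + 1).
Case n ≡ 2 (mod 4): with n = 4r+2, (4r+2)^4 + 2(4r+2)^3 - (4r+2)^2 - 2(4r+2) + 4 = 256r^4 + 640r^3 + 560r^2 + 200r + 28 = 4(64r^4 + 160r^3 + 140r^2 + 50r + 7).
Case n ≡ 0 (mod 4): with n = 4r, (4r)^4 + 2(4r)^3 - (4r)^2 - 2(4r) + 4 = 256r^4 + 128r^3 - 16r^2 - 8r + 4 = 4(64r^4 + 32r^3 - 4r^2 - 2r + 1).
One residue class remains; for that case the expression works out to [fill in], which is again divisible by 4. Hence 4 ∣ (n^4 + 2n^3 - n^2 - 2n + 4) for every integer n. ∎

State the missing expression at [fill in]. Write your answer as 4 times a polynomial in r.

The residues treated are {1, 2, 0}, so the missing case is n ≡ 3 (mod 4); write n = 4r+3.
Then (4r+3)^4 + 2(4r+3)^3 - (4r+3)^2 - 2(4r+3) + 4 = 256r^4 + 896r^3 + 1136r^2 + 616r + 124 = 4(64r^4 + 224r^3 + 284r^2 + 154r + 31).

4(64r^4 + 224r^3 + 284r^2 + 154r + 31)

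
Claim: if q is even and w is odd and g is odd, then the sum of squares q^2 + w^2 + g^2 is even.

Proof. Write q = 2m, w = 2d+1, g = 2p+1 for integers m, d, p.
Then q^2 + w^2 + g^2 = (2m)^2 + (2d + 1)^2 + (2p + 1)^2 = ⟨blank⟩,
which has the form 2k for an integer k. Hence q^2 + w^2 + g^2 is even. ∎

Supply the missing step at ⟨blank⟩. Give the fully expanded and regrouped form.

Expanding: (2m)^2 + (2d + 1)^2 + (2p + 1)^2 = 4d^2 + 4d + 4m^2 + 4p^2 + 4p + 2.
Every term is even; pulling out the factor of 2 gives 2(2d^2 + 2d + 2m^2 + 2p^2 + 2p + 1).

2(2d^2 + 2d + 2m^2 + 2p^2 + 2p + 1)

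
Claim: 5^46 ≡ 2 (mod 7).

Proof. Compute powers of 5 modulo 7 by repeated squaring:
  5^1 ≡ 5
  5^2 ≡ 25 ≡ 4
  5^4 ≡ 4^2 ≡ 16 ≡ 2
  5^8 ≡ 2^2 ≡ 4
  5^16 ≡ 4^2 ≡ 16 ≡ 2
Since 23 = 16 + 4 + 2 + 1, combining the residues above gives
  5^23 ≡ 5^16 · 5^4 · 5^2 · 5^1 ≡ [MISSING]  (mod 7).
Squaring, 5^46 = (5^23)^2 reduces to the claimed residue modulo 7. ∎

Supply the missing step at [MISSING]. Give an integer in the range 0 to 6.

5^16 · 5^4 · 5^2 · 5^1 ≡ 2 · 2 · 4 · 5 = 80.
80 mod 7 = 3, so 5^23 ≡ 3 (mod 7).

3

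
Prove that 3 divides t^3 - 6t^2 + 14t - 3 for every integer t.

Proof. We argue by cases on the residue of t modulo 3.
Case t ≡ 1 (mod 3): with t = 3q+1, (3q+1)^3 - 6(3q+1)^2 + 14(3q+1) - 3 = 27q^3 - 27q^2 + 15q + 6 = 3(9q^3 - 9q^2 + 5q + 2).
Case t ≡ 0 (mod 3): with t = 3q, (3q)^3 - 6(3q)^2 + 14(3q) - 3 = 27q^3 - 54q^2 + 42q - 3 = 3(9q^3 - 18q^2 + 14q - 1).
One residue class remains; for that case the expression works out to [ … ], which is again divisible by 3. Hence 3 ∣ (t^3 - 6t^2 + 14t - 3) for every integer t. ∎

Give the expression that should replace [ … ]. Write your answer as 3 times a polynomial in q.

3(9q^3 + 2q + 3)

The residues treated are {1, 0}, so the missing case is t ≡ 2 (mod 3); write t = 3q+2.
Then (3q+2)^3 - 6(3q+2)^2 + 14(3q+2) - 3 = 27q^3 + 6q + 9 = 3(9q^3 + 2q + 3).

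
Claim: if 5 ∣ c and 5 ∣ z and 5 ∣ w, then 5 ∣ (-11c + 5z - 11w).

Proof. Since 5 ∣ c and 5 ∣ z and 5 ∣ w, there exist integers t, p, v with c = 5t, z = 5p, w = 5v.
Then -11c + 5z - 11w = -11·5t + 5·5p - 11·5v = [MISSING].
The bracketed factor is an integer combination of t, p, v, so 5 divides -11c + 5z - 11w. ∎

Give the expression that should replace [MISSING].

Pull the common 5 out of every term: -11·5t + 5·5p - 11·5v = 5(5p - 11t - 11v).
5p - 11t - 11v is an integer, which exhibits the divisibility.

5(5p - 11t - 11v)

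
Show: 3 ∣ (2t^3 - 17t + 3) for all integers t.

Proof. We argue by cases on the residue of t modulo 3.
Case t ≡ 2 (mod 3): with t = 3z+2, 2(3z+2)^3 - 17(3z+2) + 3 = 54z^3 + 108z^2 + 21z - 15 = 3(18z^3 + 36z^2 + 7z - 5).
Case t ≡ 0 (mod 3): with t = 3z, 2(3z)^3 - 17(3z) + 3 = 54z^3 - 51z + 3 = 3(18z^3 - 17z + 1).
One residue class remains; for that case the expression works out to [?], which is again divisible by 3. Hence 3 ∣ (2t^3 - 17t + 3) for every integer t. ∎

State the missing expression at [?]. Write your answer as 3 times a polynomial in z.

Only t ≡ 1 (mod 3) is unaccounted for. Put t = 3z+1:
2(3z+1)^3 - 17(3z+1) + 3 expands to 54z^3 + 54z^2 - 33z - 12,
and factoring out 3 leaves 3(18z^3 + 18z^2 - 11z - 4).

3(18z^3 + 18z^2 - 11z - 4)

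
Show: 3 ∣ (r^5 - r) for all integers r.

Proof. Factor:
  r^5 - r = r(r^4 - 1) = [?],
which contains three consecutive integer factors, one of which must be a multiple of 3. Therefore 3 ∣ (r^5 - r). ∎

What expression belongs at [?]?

(r - 1)r(r + 1)(r^2 + 1)

r^4 - 1 = (r^2 - 1)(r^2 + 1), and r^2 - 1 = (r-1)(r+1).
So r(r^4 - 1) = (r - 1)r(r + 1)(r^2 + 1).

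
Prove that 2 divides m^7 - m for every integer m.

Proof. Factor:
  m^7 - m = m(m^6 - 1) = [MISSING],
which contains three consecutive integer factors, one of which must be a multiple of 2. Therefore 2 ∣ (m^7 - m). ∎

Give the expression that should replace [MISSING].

m^6 - 1 = (m^2 - 1)(m^4 + m^2 + 1), and m^2 - 1 = (m-1)(m+1).
So m(m^6 - 1) = (m - 1)m(m + 1)(m^4 + m^2 + 1).

(m - 1)m(m + 1)(m^4 + m^2 + 1)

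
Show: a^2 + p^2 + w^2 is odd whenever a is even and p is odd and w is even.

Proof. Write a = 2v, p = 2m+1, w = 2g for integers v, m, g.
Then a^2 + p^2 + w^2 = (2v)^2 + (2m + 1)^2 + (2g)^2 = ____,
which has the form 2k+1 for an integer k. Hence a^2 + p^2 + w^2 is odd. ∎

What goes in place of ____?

(2v)^2 + (2m + 1)^2 + (2g)^2 = 4g^2 + 4m^2 + 4m + 4v^2 + 1
= 2(2g^2 + 2m^2 + 2m + 2v^2) + 1.
Since 2g^2 + 2m^2 + 2m + 2v^2 is an integer, the sum of squares is of the form 2k+1 for an integer k.

2(2g^2 + 2m^2 + 2m + 2v^2) + 1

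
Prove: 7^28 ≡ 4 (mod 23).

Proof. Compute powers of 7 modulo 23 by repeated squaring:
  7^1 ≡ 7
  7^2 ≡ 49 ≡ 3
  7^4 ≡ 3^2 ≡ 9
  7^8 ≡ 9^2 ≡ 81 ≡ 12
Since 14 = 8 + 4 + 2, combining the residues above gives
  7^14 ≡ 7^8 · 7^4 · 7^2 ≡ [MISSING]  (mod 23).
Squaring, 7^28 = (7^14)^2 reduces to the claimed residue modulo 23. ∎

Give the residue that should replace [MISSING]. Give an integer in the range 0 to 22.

7^8 · 7^4 · 7^2 ≡ 12 · 9 · 3 = 324.
324 mod 23 = 2, so 7^14 ≡ 2 (mod 23).

2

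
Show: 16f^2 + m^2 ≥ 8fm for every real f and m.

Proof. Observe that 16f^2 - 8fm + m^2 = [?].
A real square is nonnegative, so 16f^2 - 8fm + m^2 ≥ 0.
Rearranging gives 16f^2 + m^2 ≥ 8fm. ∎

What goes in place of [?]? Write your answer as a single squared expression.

The leading and trailing coefficients are 4^2 and 1^2, and 8 = 2·4·1, so the trinomial is (4f - m)^2.
Hence 16f^2 - 8fm + m^2 ≥ 0.

(4f - m)^2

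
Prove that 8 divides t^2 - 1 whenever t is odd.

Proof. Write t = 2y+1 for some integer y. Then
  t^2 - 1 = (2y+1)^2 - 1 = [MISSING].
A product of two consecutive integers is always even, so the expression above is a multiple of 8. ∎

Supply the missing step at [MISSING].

4y(y + 1)

(2y+1)^2 - 1 = 4y^2 + 4y + 1 - 1 = 4y^2 + 4y = 4y(y+1).
Since y and y+1 are consecutive, y(y+1) is even, and 4·(even) is a multiple of 8.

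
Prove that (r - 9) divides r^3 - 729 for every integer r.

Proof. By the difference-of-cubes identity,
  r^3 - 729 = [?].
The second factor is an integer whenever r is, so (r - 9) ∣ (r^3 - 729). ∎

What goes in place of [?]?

a^3 - b^3 = (a - b)(a^2 + ab + b^2). With a = r, b = 9:
r^3 - 729 = (r - 9)(r^2 + 9r + 81).

(r - 9)(r^2 + 9r + 81)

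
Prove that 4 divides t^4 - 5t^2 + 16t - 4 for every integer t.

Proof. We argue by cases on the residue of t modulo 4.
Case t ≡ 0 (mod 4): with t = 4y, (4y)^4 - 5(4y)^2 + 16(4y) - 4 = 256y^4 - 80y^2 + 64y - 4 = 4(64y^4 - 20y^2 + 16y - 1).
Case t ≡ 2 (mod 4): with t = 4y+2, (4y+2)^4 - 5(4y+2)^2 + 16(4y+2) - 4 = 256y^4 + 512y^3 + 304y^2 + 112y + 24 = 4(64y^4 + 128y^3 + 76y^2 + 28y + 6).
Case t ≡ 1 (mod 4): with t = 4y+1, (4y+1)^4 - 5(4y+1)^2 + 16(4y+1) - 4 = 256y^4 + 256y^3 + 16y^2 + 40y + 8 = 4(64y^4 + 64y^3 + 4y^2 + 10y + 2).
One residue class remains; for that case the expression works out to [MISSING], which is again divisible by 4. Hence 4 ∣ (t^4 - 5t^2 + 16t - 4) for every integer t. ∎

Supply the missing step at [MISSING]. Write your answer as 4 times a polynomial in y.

The residues treated are {0, 2, 1}, so the missing case is t ≡ 3 (mod 4); write t = 4y+3.
Then (4y+3)^4 - 5(4y+3)^2 + 16(4y+3) - 4 = 256y^4 + 768y^3 + 784y^2 + 376y + 80 = 4(64y^4 + 192y^3 + 196y^2 + 94y + 20).

4(64y^4 + 192y^3 + 196y^2 + 94y + 20)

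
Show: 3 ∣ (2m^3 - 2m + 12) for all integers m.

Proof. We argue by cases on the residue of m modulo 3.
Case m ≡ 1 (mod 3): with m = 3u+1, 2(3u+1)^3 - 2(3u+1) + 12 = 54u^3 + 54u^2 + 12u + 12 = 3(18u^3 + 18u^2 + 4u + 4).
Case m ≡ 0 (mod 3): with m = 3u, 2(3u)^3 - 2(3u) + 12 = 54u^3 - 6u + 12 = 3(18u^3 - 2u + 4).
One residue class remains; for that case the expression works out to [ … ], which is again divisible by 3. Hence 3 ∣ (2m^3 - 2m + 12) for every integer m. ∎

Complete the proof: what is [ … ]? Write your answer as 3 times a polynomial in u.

Only m ≡ 2 (mod 3) is unaccounted for. Put m = 3u+2:
2(3u+2)^3 - 2(3u+2) + 12 expands to 54u^3 + 108u^2 + 66u + 24,
and factoring out 3 leaves 3(18u^3 + 36u^2 + 22u + 8).

3(18u^3 + 36u^2 + 22u + 8)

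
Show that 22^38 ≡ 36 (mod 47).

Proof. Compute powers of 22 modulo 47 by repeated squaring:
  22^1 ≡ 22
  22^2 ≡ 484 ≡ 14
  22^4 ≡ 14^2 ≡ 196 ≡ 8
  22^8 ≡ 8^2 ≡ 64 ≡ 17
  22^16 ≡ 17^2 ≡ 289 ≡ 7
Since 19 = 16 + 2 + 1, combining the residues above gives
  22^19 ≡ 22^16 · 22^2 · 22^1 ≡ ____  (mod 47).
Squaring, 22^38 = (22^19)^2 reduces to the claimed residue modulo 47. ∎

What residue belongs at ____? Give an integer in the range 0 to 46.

Multiply the listed residues: 7 · 14 · 22 = 98 → 2156.
Reducing modulo 47: 2156 = 45·47 + 41, so 22^19 ≡ 41.

41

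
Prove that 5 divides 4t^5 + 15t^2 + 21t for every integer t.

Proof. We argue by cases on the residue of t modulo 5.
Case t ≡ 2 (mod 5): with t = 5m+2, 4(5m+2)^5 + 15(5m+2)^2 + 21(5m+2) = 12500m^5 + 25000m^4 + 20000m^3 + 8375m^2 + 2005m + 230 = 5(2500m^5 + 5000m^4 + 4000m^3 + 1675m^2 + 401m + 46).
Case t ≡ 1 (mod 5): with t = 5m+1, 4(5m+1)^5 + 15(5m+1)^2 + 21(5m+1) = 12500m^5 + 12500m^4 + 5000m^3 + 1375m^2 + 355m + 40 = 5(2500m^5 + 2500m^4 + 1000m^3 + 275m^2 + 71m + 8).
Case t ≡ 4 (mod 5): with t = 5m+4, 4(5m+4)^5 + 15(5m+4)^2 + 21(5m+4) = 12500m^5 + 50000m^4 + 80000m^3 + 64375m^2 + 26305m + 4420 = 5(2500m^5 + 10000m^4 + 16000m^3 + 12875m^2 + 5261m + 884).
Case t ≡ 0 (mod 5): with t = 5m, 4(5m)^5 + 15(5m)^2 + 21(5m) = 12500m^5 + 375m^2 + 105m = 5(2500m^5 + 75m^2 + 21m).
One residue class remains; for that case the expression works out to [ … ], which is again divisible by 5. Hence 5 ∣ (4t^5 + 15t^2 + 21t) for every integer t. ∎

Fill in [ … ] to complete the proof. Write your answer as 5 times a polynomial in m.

5(2500m^5 + 7500m^4 + 9000m^3 + 5475m^2 + 1731m + 234)

The residues treated are {2, 1, 4, 0}, so the missing case is t ≡ 3 (mod 5); write t = 5m+3.
Then 4(5m+3)^5 + 15(5m+3)^2 + 21(5m+3) = 12500m^5 + 37500m^4 + 45000m^3 + 27375m^2 + 8655m + 1170 = 5(2500m^5 + 7500m^4 + 9000m^3 + 5475m^2 + 1731m + 234).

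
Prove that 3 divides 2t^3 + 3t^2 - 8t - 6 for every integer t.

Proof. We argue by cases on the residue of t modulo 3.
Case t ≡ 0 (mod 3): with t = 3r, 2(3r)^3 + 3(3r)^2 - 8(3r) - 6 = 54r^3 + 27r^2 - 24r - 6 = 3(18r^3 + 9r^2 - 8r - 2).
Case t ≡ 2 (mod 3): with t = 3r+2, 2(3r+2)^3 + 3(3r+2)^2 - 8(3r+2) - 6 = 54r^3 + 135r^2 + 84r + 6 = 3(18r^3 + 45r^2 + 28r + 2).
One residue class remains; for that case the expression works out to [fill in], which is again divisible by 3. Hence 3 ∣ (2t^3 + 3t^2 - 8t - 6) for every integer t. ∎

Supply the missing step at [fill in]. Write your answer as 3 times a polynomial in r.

3(18r^3 + 27r^2 + 4r - 3)

Only t ≡ 1 (mod 3) is unaccounted for. Put t = 3r+1:
2(3r+1)^3 + 3(3r+1)^2 - 8(3r+1) - 6 expands to 54r^3 + 81r^2 + 12r - 9,
and factoring out 3 leaves 3(18r^3 + 27r^2 + 4r - 3).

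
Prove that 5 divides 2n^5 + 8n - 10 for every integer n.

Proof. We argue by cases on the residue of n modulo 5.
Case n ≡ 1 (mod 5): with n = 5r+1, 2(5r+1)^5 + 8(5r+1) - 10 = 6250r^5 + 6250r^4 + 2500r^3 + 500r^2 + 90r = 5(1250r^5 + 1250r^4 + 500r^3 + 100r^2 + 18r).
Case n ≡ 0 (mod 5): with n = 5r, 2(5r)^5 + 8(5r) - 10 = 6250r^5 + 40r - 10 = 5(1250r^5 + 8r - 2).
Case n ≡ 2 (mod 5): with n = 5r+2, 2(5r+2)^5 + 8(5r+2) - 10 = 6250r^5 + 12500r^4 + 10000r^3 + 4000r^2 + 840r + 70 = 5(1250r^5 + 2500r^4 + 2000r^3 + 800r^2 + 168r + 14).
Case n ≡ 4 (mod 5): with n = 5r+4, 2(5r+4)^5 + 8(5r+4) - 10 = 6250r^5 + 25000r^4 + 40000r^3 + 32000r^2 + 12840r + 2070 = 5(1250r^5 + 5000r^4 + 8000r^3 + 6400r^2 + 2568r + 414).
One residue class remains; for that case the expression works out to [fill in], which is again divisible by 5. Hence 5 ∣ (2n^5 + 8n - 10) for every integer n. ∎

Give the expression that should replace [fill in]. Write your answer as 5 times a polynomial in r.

5(1250r^5 + 3750r^4 + 4500r^3 + 2700r^2 + 818r + 100)

The residues treated are {1, 0, 2, 4}, so the missing case is n ≡ 3 (mod 5); write n = 5r+3.
Then 2(5r+3)^5 + 8(5r+3) - 10 = 6250r^5 + 18750r^4 + 22500r^3 + 13500r^2 + 4090r + 500 = 5(1250r^5 + 3750r^4 + 4500r^3 + 2700r^2 + 818r + 100).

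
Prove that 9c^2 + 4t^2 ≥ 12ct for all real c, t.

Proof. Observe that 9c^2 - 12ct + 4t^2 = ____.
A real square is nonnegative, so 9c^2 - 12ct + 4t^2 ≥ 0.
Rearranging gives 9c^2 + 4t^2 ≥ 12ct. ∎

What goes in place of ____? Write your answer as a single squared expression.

(3c - 2t)^2

The leading and trailing coefficients are 3^2 and 2^2, and 12 = 2·3·2, so the trinomial is (3c - 2t)^2.
Hence 9c^2 - 12ct + 4t^2 ≥ 0.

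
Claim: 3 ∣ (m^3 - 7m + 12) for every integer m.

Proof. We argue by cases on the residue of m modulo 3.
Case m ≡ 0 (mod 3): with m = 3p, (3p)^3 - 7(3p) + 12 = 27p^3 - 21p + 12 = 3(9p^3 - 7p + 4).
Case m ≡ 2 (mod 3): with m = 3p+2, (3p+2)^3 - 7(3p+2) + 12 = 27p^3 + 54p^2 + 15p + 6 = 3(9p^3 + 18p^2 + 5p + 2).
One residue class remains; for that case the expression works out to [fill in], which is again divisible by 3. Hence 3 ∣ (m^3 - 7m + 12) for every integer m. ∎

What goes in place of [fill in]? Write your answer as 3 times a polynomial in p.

The residues treated are {0, 2}, so the missing case is m ≡ 1 (mod 3); write m = 3p+1.
Then (3p+1)^3 - 7(3p+1) + 12 = 27p^3 + 27p^2 - 12p + 6 = 3(9p^3 + 9p^2 - 4p + 2).

3(9p^3 + 9p^2 - 4p + 2)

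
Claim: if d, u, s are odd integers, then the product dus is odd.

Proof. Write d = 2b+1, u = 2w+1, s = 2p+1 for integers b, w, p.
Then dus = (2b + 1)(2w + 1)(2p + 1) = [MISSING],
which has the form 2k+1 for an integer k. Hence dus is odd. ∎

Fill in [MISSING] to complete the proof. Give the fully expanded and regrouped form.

Expanding: (2b + 1)(2w + 1)(2p + 1) = 8bpw + 4bp + 4bw + 2b + 4pw + 2p + 2w + 1.
Every term except the constant is even, so this is 2(4bpw + 2bp + 2bw + b + 2pw + p + w) + 1,
and 4bpw + 2bp + 2bw + b + 2pw + p + w ∈ ℤ gives the required form.

2(4bpw + 2bp + 2bw + b + 2pw + p + w) + 1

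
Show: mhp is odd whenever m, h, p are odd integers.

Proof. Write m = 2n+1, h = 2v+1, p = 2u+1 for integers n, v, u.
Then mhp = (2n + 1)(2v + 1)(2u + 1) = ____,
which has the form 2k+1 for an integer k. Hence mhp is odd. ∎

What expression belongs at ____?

Expanding: (2n + 1)(2v + 1)(2u + 1) = 8nuv + 4nu + 4nv + 2n + 4uv + 2u + 2v + 1.
Every term except the constant is even, so this is 2(4nuv + 2nu + 2nv + n + 2uv + u + v) + 1,
and 4nuv + 2nu + 2nv + n + 2uv + u + v ∈ ℤ gives the required form.

2(4nuv + 2nu + 2nv + n + 2uv + u + v) + 1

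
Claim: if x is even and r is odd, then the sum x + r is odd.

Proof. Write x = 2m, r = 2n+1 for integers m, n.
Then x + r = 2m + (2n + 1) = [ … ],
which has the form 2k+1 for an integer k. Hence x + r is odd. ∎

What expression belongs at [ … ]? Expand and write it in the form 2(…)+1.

2m + (2n + 1) = 2m + 2n + 1
= 2(m + n) + 1.
Since m + n is an integer, the sum is of the form 2k+1 for an integer k.

2(m + n) + 1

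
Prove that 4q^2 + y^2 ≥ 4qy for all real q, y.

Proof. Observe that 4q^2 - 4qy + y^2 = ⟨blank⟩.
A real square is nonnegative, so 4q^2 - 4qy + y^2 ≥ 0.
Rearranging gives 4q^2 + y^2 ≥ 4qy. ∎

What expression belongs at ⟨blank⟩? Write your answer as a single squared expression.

(2q - y)^2

The leading and trailing coefficients are 2^2 and 1^2, and 4 = 2·2·1, so the trinomial is (2q - y)^2.
Hence 4q^2 - 4qy + y^2 ≥ 0.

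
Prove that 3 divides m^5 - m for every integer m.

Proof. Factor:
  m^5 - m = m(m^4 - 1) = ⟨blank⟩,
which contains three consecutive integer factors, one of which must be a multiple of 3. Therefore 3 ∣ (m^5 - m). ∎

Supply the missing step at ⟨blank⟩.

m^4 - 1 = (m^2 - 1)(m^2 + 1), and m^2 - 1 = (m-1)(m+1).
So m(m^4 - 1) = (m - 1)m(m + 1)(m^2 + 1).

(m - 1)m(m + 1)(m^2 + 1)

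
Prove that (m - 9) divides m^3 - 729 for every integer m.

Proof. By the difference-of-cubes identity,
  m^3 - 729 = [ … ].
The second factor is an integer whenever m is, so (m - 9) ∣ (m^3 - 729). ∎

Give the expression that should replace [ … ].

a^3 - b^3 = (a - b)(a^2 + ab + b^2). With a = m, b = 9:
m^3 - 729 = (m - 9)(m^2 + 9m + 81).

(m - 9)(m^2 + 9m + 81)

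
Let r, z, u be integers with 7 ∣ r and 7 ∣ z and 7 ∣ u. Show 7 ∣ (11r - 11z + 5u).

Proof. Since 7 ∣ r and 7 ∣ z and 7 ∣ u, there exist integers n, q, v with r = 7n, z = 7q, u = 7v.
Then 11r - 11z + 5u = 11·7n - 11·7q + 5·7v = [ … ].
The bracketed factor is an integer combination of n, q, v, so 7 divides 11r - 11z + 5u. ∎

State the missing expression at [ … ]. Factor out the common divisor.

Pull the common 7 out of every term: 11·7n - 11·7q + 5·7v = 7(11n - 11q + 5v).
11n - 11q + 5v is an integer, which exhibits the divisibility.

7(11n - 11q + 5v)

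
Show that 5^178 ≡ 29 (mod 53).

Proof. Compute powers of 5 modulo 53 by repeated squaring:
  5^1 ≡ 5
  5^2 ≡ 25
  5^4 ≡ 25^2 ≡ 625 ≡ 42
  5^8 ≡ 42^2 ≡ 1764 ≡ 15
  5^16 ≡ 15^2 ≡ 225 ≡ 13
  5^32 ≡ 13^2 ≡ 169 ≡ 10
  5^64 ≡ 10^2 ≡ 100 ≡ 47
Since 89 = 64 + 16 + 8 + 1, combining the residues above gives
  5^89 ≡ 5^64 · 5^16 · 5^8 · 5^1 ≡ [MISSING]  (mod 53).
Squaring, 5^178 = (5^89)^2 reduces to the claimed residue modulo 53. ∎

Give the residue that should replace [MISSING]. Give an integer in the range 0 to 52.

5^64 · 5^16 · 5^8 · 5^1 ≡ 47 · 13 · 15 · 5 = 45825.
45825 mod 53 = 33, so 5^89 ≡ 33 (mod 53).

33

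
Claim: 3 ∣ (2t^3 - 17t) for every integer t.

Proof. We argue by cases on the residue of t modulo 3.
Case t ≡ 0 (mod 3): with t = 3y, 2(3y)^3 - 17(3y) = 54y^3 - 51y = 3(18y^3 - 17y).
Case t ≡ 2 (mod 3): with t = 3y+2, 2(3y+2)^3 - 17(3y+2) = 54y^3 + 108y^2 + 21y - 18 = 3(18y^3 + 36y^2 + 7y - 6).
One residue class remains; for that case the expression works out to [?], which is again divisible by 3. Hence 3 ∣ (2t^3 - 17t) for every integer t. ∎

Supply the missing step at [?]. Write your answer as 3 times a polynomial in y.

3(18y^3 + 18y^2 - 11y - 5)

Only t ≡ 1 (mod 3) is unaccounted for. Put t = 3y+1:
2(3y+1)^3 - 17(3y+1) expands to 54y^3 + 54y^2 - 33y - 15,
and factoring out 3 leaves 3(18y^3 + 18y^2 - 11y - 5).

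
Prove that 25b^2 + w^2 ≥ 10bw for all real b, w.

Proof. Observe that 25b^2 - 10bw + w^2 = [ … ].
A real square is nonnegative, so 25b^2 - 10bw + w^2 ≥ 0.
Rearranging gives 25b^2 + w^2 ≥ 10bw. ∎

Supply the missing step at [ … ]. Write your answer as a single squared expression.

(5b - w)^2

The leading and trailing coefficients are 5^2 and 1^2, and 10 = 2·5·1, so the trinomial is (5b - w)^2.
Hence 25b^2 - 10bw + w^2 ≥ 0.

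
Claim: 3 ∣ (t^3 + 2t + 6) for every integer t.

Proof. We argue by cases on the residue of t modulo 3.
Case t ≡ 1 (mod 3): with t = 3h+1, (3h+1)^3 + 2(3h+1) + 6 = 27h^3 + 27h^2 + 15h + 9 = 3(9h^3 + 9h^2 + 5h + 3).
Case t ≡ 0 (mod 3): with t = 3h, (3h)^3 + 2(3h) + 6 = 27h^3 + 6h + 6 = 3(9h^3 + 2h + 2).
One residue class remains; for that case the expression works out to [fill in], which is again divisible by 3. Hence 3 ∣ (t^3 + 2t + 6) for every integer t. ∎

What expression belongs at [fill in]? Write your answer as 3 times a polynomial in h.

The residues treated are {1, 0}, so the missing case is t ≡ 2 (mod 3); write t = 3h+2.
Then (3h+2)^3 + 2(3h+2) + 6 = 27h^3 + 54h^2 + 42h + 18 = 3(9h^3 + 18h^2 + 14h + 6).

3(9h^3 + 18h^2 + 14h + 6)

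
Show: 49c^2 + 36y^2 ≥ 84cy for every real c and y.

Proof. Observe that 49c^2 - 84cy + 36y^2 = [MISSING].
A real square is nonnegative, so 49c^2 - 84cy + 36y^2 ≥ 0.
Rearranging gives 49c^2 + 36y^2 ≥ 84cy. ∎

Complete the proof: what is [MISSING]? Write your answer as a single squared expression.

The leading and trailing coefficients are 7^2 and 6^2, and 84 = 2·7·6, so the trinomial is (7c - 6y)^2.
Hence 49c^2 - 84cy + 36y^2 ≥ 0.

(7c - 6y)^2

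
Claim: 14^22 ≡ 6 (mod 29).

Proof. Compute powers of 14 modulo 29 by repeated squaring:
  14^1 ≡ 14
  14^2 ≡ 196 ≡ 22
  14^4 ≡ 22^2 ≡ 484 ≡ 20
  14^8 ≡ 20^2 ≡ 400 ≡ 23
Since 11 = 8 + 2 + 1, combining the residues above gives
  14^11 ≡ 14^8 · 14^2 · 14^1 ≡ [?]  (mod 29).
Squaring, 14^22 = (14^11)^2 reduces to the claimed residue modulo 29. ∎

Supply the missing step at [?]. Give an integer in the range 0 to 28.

8

14^8 · 14^2 · 14^1 ≡ 23 · 22 · 14 = 7084.
7084 mod 29 = 8, so 14^11 ≡ 8 (mod 29).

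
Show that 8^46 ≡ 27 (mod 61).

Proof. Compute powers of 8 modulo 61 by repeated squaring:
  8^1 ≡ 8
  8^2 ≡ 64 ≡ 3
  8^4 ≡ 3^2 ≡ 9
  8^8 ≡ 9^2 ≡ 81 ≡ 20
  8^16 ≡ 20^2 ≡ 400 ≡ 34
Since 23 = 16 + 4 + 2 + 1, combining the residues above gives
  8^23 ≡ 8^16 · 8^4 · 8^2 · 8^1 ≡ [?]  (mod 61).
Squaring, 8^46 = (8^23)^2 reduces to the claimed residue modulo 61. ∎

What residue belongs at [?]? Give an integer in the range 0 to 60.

8^16 · 8^4 · 8^2 · 8^1 ≡ 34 · 9 · 3 · 8 = 7344.
7344 mod 61 = 24, so 8^23 ≡ 24 (mod 61).

24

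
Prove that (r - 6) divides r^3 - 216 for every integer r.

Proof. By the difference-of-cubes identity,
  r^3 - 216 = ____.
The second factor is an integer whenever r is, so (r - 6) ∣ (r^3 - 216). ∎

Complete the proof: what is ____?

a^3 - b^3 = (a - b)(a^2 + ab + b^2). With a = r, b = 6:
r^3 - 216 = (r - 6)(r^2 + 6r + 36).

(r - 6)(r^2 + 6r + 36)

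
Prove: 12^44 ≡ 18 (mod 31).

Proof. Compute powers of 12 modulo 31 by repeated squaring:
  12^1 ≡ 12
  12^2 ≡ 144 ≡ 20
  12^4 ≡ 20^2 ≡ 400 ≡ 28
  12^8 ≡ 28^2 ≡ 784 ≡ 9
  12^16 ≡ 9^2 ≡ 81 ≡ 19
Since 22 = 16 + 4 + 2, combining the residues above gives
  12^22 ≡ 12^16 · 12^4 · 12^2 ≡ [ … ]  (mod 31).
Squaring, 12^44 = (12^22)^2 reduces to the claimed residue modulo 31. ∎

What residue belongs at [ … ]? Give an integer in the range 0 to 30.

12^16 · 12^4 · 12^2 ≡ 19 · 28 · 20 = 10640.
10640 mod 31 = 7, so 12^22 ≡ 7 (mod 31).

7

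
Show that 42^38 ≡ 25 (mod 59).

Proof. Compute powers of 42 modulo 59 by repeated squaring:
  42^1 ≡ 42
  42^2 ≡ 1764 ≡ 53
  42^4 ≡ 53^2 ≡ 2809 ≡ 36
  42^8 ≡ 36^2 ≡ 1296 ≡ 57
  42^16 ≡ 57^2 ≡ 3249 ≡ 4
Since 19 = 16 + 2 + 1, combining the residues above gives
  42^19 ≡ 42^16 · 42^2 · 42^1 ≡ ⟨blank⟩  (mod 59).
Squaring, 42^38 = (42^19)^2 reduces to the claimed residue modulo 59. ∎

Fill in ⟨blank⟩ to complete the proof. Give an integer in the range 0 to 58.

54

Multiply the listed residues: 4 · 53 · 42 = 212 → 8904.
Reducing modulo 59: 8904 = 150·59 + 54, so 42^19 ≡ 54.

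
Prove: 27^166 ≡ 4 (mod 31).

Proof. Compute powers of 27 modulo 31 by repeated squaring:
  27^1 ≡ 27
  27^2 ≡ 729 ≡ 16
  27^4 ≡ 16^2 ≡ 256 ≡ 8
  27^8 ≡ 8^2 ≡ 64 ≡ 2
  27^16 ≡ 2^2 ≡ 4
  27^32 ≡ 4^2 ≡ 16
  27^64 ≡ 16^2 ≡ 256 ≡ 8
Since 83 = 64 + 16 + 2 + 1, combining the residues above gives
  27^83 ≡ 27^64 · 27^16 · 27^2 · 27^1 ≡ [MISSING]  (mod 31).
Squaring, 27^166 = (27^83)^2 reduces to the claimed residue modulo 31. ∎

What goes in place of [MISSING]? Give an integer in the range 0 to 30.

29

27^64 · 27^16 · 27^2 · 27^1 ≡ 8 · 4 · 16 · 27 = 13824.
13824 mod 31 = 29, so 27^83 ≡ 29 (mod 31).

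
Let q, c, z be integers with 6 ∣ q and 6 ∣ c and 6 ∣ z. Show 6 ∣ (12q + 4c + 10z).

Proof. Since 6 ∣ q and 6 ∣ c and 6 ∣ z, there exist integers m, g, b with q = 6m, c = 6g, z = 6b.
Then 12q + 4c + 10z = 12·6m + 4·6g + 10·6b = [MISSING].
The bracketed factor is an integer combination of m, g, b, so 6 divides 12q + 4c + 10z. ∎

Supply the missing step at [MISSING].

Each term has a factor of 6: 12·6m + 4·6g + 10·6b = 6·(10b + 4g + 12m).
Since 10b + 4g + 12m is an integer, 6 ∣ (12q + 4c + 10z).

6(10b + 4g + 12m)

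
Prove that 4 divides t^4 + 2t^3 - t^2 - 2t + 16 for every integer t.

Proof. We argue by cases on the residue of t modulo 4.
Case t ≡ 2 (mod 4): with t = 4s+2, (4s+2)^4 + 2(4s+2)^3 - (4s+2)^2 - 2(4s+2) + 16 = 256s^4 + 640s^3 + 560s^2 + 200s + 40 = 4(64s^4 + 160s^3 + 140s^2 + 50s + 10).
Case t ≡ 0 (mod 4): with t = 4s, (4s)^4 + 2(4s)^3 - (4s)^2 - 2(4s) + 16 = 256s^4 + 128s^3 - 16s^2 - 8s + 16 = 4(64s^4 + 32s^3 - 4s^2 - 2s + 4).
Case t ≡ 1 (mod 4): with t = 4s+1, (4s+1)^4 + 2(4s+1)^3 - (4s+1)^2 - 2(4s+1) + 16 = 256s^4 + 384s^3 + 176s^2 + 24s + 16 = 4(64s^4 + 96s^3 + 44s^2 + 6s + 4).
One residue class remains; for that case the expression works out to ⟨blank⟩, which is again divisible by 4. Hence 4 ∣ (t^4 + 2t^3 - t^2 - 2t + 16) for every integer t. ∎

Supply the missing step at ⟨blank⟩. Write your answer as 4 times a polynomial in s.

4(64s^4 + 224s^3 + 284s^2 + 154s + 34)

Only t ≡ 3 (mod 4) is unaccounted for. Put t = 4s+3:
(4s+3)^4 + 2(4s+3)^3 - (4s+3)^2 - 2(4s+3) + 16 expands to 256s^4 + 896s^3 + 1136s^2 + 616s + 136,
and factoring out 4 leaves 4(64s^4 + 224s^3 + 284s^2 + 154s + 34).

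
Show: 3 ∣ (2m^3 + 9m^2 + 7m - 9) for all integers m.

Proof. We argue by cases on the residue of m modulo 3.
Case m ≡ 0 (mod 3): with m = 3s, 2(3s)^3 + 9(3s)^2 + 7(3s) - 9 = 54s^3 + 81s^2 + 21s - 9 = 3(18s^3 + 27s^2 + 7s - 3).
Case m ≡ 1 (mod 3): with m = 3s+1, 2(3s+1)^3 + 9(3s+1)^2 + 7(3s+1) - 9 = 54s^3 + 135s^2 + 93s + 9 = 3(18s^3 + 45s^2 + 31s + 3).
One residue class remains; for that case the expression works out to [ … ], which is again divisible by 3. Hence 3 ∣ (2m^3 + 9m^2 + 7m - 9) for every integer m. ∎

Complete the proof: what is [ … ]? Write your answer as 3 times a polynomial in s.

The residues treated are {0, 1}, so the missing case is m ≡ 2 (mod 3); write m = 3s+2.
Then 2(3s+2)^3 + 9(3s+2)^2 + 7(3s+2) - 9 = 54s^3 + 189s^2 + 201s + 57 = 3(18s^3 + 63s^2 + 67s + 19).

3(18s^3 + 63s^2 + 67s + 19)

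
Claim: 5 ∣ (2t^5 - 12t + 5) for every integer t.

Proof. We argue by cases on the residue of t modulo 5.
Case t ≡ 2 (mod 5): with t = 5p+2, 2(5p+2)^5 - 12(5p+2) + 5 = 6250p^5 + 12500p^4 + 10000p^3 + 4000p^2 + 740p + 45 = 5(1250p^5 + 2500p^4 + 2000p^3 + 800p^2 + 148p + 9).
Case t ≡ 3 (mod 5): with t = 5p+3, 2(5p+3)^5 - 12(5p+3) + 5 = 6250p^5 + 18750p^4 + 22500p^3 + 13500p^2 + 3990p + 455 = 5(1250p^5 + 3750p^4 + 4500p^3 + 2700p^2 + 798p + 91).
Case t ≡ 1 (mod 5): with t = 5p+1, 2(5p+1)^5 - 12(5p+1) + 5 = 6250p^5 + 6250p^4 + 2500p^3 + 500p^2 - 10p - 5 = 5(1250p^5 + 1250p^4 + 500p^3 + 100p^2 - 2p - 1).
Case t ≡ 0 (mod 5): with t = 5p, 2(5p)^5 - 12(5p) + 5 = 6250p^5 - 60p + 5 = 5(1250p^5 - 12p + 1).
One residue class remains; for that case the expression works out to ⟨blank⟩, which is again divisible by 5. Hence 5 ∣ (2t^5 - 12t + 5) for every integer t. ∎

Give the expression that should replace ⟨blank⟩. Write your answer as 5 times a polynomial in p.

5(1250p^5 + 5000p^4 + 8000p^3 + 6400p^2 + 2548p + 401)

Only t ≡ 4 (mod 5) is unaccounted for. Put t = 5p+4:
2(5p+4)^5 - 12(5p+4) + 5 expands to 6250p^5 + 25000p^4 + 40000p^3 + 32000p^2 + 12740p + 2005,
and factoring out 5 leaves 5(1250p^5 + 5000p^4 + 8000p^3 + 6400p^2 + 2548p + 401).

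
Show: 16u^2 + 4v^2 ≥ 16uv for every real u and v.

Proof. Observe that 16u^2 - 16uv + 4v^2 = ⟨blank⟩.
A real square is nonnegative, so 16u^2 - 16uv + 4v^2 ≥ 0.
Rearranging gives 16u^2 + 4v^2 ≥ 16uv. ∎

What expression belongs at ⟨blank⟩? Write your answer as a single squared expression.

(4u - 2v)^2

The leading and trailing coefficients are 4^2 and 2^2, and 16 = 2·4·2, so the trinomial is (4u - 2v)^2.
Hence 16u^2 - 16uv + 4v^2 ≥ 0.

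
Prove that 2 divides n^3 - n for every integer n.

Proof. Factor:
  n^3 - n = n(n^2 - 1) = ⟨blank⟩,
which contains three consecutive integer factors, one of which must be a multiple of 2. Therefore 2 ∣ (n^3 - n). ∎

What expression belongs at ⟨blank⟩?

(n - 1)n(n + 1)

n(n^2 - 1) = n(n - 1)(n + 1) = (n - 1)n(n + 1).
These three factors are consecutive integers, so their product is divisible by 2.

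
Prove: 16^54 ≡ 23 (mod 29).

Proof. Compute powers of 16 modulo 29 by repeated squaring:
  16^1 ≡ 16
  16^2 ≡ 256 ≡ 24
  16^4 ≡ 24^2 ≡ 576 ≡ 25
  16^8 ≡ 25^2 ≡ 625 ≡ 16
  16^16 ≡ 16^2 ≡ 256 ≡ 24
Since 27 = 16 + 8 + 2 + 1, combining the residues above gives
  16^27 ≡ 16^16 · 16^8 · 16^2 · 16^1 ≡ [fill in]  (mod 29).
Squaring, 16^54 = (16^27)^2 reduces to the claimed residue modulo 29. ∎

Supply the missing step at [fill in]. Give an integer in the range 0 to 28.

Multiply the listed residues: 24 · 16 · 24 · 16 = 384 → 9216 → 147456.
Reducing modulo 29: 147456 = 5084·29 + 20, so 16^27 ≡ 20.

20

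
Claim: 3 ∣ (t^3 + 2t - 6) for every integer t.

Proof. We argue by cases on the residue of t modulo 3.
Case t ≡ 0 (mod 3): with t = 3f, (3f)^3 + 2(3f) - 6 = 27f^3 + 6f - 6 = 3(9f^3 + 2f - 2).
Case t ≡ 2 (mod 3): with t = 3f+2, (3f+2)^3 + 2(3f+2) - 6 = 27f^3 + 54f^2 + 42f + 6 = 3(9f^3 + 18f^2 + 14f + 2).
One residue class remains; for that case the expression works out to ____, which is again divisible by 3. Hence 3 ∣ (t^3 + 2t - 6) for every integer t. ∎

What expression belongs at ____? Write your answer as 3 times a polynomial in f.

Only t ≡ 1 (mod 3) is unaccounted for. Put t = 3f+1:
(3f+1)^3 + 2(3f+1) - 6 expands to 27f^3 + 27f^2 + 15f - 3,
and factoring out 3 leaves 3(9f^3 + 9f^2 + 5f - 1).

3(9f^3 + 9f^2 + 5f - 1)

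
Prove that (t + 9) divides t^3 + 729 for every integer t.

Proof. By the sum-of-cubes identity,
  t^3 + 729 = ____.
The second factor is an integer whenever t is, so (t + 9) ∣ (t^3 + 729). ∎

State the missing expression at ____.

(t + 9)(t^2 - 9t + 81)

Polynomial division of t^3 + 729 by t + 9 leaves remainder 0 and quotient t^2 - 9t + 81.
Hence t^3 + 729 = (t + 9)(t^2 - 9t + 81).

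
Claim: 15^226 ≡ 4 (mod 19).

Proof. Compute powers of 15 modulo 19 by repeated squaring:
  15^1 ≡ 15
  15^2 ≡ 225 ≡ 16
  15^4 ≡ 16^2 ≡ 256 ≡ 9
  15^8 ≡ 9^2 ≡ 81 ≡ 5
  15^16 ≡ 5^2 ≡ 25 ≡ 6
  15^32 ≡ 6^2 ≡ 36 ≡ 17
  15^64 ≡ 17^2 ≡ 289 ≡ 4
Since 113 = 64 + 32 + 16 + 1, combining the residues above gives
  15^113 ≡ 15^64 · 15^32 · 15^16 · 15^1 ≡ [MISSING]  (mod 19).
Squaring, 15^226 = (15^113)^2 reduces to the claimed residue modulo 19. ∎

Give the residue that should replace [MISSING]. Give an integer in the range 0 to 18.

Multiply the listed residues: 4 · 17 · 6 · 15 = 68 → 408 → 6120.
Reducing modulo 19: 6120 = 322·19 + 2, so 15^113 ≡ 2.

2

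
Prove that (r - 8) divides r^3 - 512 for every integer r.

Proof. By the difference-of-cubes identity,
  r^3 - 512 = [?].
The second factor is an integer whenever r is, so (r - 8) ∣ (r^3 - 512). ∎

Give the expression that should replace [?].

(r - 8)(r^2 + 8r + 64)

Polynomial division of r^3 - 512 by r - 8 leaves remainder 0 and quotient r^2 + 8r + 64.
Hence r^3 - 512 = (r - 8)(r^2 + 8r + 64).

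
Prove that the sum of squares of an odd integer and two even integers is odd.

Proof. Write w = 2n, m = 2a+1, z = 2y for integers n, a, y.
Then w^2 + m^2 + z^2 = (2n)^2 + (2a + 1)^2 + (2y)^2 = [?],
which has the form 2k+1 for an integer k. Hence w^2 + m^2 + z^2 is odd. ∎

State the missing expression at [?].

(2n)^2 + (2a + 1)^2 + (2y)^2 = 4a^2 + 4a + 4n^2 + 4y^2 + 1
= 2(2a^2 + 2a + 2n^2 + 2y^2) + 1.
Since 2a^2 + 2a + 2n^2 + 2y^2 is an integer, the sum of squares is of the form 2k+1 for an integer k.

2(2a^2 + 2a + 2n^2 + 2y^2) + 1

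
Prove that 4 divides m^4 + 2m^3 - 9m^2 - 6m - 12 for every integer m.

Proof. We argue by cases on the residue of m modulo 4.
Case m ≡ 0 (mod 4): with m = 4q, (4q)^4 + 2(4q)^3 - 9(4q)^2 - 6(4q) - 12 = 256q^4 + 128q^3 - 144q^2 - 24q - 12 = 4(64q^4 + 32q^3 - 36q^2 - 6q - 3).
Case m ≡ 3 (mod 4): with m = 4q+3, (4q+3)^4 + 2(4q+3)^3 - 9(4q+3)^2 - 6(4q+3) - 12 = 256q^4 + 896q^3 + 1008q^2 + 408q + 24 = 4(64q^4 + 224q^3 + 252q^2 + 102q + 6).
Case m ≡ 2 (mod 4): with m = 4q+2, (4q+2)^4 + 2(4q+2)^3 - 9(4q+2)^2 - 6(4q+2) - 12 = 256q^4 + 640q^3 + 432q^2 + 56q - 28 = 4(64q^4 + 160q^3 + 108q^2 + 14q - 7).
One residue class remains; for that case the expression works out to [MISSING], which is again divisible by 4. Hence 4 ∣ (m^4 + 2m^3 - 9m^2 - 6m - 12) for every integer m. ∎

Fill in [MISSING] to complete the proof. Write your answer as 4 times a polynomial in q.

Only m ≡ 1 (mod 4) is unaccounted for. Put m = 4q+1:
(4q+1)^4 + 2(4q+1)^3 - 9(4q+1)^2 - 6(4q+1) - 12 expands to 256q^4 + 384q^3 + 48q^2 - 56q - 24,
and factoring out 4 leaves 4(64q^4 + 96q^3 + 12q^2 - 14q - 6).

4(64q^4 + 96q^3 + 12q^2 - 14q - 6)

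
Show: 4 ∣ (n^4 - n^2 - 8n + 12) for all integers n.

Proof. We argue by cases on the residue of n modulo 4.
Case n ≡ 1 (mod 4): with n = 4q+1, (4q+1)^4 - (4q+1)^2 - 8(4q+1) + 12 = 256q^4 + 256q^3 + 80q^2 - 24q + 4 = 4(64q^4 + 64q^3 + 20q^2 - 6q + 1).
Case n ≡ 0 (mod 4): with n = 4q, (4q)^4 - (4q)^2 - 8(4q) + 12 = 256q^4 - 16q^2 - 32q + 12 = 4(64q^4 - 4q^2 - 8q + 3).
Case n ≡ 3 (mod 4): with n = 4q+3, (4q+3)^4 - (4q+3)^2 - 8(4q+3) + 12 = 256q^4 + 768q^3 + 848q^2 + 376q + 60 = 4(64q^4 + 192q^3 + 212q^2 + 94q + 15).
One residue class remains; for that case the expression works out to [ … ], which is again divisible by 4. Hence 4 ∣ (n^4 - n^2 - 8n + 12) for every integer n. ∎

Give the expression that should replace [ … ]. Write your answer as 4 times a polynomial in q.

4(64q^4 + 128q^3 + 92q^2 + 20q + 2)

Only n ≡ 2 (mod 4) is unaccounted for. Put n = 4q+2:
(4q+2)^4 - (4q+2)^2 - 8(4q+2) + 12 expands to 256q^4 + 512q^3 + 368q^2 + 80q + 8,
and factoring out 4 leaves 4(64q^4 + 128q^3 + 92q^2 + 20q + 2).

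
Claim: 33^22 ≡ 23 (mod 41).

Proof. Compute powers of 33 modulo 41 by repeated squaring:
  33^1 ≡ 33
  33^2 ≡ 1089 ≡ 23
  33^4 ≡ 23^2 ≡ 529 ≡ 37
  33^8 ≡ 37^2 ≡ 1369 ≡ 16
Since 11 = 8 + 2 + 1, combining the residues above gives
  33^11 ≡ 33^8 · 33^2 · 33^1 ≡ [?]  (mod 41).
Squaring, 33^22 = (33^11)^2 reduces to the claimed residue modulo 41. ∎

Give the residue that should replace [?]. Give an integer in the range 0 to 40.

Multiply the listed residues: 16 · 23 · 33 = 368 → 12144.
Reducing modulo 41: 12144 = 296·41 + 8, so 33^11 ≡ 8.

8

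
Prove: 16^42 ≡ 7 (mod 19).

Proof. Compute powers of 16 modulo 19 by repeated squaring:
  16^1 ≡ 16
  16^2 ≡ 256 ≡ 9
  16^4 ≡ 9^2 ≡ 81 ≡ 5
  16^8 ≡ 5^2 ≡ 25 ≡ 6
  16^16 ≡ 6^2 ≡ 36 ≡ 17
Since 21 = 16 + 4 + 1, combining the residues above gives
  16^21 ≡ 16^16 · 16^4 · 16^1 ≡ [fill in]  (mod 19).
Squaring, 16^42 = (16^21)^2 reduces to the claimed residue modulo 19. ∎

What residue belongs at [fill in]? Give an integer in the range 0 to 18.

16^16 · 16^4 · 16^1 ≡ 17 · 5 · 16 = 1360.
1360 mod 19 = 11, so 16^21 ≡ 11 (mod 19).

11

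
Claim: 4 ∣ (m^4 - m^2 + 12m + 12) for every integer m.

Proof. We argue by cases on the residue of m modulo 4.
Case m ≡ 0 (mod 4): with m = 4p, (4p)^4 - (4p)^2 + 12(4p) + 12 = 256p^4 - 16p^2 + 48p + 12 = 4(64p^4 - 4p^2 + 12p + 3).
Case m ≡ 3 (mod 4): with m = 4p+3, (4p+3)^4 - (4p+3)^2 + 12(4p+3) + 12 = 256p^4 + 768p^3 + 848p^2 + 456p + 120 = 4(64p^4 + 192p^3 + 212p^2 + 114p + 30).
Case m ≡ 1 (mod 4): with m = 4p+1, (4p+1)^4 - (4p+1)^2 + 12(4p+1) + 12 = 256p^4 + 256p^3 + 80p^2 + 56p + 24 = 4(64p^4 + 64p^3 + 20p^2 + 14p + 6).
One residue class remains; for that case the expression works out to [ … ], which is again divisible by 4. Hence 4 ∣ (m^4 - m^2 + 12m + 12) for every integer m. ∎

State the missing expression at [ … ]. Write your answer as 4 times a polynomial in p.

4(64p^4 + 128p^3 + 92p^2 + 40p + 12)

The residues treated are {0, 3, 1}, so the missing case is m ≡ 2 (mod 4); write m = 4p+2.
Then (4p+2)^4 - (4p+2)^2 + 12(4p+2) + 12 = 256p^4 + 512p^3 + 368p^2 + 160p + 48 = 4(64p^4 + 128p^3 + 92p^2 + 40p + 12).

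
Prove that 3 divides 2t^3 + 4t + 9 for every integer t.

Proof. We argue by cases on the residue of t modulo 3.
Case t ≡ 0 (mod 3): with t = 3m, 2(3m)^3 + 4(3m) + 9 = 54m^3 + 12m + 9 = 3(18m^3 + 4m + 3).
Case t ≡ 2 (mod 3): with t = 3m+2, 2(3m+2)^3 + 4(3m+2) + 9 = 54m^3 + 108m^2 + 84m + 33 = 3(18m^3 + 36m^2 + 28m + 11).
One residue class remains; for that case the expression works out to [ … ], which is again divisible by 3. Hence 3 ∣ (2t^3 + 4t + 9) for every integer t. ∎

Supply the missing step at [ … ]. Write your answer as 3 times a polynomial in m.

Only t ≡ 1 (mod 3) is unaccounted for. Put t = 3m+1:
2(3m+1)^3 + 4(3m+1) + 9 expands to 54m^3 + 54m^2 + 30m + 15,
and factoring out 3 leaves 3(18m^3 + 18m^2 + 10m + 5).

3(18m^3 + 18m^2 + 10m + 5)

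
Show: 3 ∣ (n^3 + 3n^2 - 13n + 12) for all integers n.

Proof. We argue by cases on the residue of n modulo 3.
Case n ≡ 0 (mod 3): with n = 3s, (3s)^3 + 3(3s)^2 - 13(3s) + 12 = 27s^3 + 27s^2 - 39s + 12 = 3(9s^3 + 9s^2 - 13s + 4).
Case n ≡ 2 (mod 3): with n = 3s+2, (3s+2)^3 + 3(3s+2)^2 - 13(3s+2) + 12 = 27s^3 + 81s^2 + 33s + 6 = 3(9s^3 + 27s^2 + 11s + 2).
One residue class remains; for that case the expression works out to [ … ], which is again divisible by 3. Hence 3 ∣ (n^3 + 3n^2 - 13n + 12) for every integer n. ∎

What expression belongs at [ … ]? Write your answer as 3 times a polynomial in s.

The residues treated are {0, 2}, so the missing case is n ≡ 1 (mod 3); write n = 3s+1.
Then (3s+1)^3 + 3(3s+1)^2 - 13(3s+1) + 12 = 27s^3 + 54s^2 - 12s + 3 = 3(9s^3 + 18s^2 - 4s + 1).

3(9s^3 + 18s^2 - 4s + 1)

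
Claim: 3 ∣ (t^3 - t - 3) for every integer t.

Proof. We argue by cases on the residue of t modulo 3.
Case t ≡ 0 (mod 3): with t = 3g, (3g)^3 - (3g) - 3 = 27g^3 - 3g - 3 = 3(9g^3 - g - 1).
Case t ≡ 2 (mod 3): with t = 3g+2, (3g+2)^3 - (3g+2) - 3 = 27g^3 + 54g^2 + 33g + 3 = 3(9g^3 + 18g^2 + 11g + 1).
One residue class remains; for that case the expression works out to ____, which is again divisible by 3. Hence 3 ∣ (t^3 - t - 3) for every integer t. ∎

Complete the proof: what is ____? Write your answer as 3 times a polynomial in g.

3(9g^3 + 9g^2 + 2g - 1)

The residues treated are {0, 2}, so the missing case is t ≡ 1 (mod 3); write t = 3g+1.
Then (3g+1)^3 - (3g+1) - 3 = 27g^3 + 27g^2 + 6g - 3 = 3(9g^3 + 9g^2 + 2g - 1).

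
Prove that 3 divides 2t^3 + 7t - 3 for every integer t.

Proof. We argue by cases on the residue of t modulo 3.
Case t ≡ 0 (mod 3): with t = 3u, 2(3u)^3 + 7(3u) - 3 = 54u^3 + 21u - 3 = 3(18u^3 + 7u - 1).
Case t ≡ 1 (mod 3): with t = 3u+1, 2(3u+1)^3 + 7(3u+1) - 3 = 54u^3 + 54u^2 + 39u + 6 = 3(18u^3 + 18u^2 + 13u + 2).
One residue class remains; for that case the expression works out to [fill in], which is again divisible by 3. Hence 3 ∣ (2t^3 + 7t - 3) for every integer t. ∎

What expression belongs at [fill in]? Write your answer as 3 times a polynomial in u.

Only t ≡ 2 (mod 3) is unaccounted for. Put t = 3u+2:
2(3u+2)^3 + 7(3u+2) - 3 expands to 54u^3 + 108u^2 + 93u + 27,
and factoring out 3 leaves 3(18u^3 + 36u^2 + 31u + 9).

3(18u^3 + 36u^2 + 31u + 9)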